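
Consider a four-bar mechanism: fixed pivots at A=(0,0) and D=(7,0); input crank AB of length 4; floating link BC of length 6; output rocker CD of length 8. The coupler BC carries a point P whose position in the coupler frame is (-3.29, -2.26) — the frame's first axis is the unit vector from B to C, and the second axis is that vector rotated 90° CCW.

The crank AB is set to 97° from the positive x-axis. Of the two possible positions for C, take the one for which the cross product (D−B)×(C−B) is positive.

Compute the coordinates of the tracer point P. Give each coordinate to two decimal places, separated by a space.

A=(0,0), D=(7.00,0)
B = A + 4.00·(cos97°, sin97°) = (-0.4875, 3.9702)
|BD| = 8.4749
circle(B,6.00) ∩ circle(D,8.00): a=2.5855, h=5.4143
  candidates: C₊=(4.3332,7.5424) cross=45.886; C₋=(-0.7396,-2.0245) cross=-45.886
  mode + wants cross > 0 → take C=(4.3332,7.5424) (cross=45.886)
ex = (C−B)/|BC| = (0.8034,0.5954); ey = (-0.5954,0.8034)
P = B + -3.29·ex + -2.26·ey = (-1.7853,0.1956)

-1.79 0.20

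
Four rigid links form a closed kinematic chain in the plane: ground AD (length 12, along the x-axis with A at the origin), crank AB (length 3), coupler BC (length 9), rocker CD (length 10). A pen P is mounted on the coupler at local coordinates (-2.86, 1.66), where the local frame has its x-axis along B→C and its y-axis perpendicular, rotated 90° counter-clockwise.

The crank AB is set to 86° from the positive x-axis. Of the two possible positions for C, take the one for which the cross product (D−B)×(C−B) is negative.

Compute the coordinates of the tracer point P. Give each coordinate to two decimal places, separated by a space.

0.69 6.27

A=(0,0), D=(12.00,0)
B = A + 3.00·(cos86°, sin86°) = (0.2093, 2.9927)
|BD| = 12.1646
circle(B,9.00) ∩ circle(D,10.00): a=5.3013, h=7.2729
  candidates: C₊=(7.1369,8.7379) cross=88.472; C₋=(3.5584,-5.3609) cross=-88.472
  mode - wants cross < 0 → take C=(3.5584,-5.3609) (cross=-88.472)
ex = (C−B)/|BC| = (0.3721,-0.9282); ey = (0.9282,0.3721)
P = B + -2.86·ex + 1.66·ey = (0.6858,6.2650)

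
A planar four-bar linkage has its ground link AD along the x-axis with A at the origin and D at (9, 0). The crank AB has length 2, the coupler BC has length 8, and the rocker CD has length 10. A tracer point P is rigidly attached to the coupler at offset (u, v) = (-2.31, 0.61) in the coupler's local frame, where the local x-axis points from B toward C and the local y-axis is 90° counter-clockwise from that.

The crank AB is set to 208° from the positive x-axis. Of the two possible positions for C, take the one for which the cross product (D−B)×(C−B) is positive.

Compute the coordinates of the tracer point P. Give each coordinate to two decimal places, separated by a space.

A=(0,0), D=(9.00,0)
B = A + 2.00·(cos208°, sin208°) = (-1.7659, -0.9389)
|BD| = 10.8068
circle(B,8.00) ∩ circle(D,10.00): a=3.7378, h=7.0731
  candidates: C₊=(1.3432,6.4322) cross=76.438; C₋=(2.5723,-7.6606) cross=-76.438
  mode + wants cross > 0 → take C=(1.3432,6.4322) (cross=76.438)
ex = (C−B)/|BC| = (0.3886,0.9214); ey = (-0.9214,0.3886)
P = B + -2.31·ex + 0.61·ey = (-3.2257,-2.8303)

-3.23 -2.83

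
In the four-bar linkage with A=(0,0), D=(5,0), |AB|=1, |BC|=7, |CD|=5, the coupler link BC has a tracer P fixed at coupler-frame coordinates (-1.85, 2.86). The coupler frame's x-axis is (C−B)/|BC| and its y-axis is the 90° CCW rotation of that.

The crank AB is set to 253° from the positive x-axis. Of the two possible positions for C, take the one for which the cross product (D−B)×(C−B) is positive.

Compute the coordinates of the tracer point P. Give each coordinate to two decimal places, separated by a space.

A=(0,0), D=(5.00,0)
B = A + 1.00·(cos253°, sin253°) = (-0.2924, -0.9563)
|BD| = 5.3781
circle(B,7.00) ∩ circle(D,5.00): a=4.9203, h=4.9790
  candidates: C₊=(3.6642,4.8183) cross=26.777; C₋=(5.4349,-4.9811) cross=-26.777
  mode + wants cross > 0 → take C=(3.6642,4.8183) (cross=26.777)
ex = (C−B)/|BC| = (0.5652,0.8249); ey = (-0.8249,0.5652)
P = B + -1.85·ex + 2.86·ey = (-3.6974,-0.8659)

-3.70 -0.87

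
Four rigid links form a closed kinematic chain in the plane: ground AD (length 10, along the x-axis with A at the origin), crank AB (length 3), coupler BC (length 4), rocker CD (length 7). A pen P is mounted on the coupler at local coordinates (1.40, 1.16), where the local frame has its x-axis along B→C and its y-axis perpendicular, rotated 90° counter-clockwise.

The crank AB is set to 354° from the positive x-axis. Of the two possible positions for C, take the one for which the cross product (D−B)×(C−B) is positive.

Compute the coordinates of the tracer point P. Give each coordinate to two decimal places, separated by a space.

A=(0,0), D=(10.00,0)
B = A + 3.00·(cos354°, sin354°) = (2.9836, -0.3136)
|BD| = 7.0234
circle(B,4.00) ∩ circle(D,7.00): a=1.1624, h=3.8274
  candidates: C₊=(3.9740,3.5619) cross=26.881; C₋=(4.3157,-4.0852) cross=-26.881
  mode + wants cross > 0 → take C=(3.9740,3.5619) (cross=26.881)
ex = (C−B)/|BC| = (0.2476,0.9689); ey = (-0.9689,0.2476)
P = B + 1.40·ex + 1.16·ey = (2.2063,1.3300)

2.21 1.33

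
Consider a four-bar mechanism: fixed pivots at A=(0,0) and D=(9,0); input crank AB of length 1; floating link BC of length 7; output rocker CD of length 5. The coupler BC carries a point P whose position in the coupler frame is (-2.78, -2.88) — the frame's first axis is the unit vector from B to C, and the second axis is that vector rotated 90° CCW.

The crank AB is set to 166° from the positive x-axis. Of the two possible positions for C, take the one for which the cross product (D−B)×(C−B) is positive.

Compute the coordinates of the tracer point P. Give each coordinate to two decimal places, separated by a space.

-2.18 -3.57

A=(0,0), D=(9.00,0)
B = A + 1.00·(cos166°, sin166°) = (-0.9703, 0.2419)
|BD| = 9.9732
circle(B,7.00) ∩ circle(D,5.00): a=6.1898, h=3.2689
  candidates: C₊=(5.2970,3.3597) cross=32.602; C₋=(5.1384,-3.1762) cross=-32.602
  mode + wants cross > 0 → take C=(5.2970,3.3597) (cross=32.602)
ex = (C−B)/|BC| = (0.8953,0.4454); ey = (-0.4454,0.8953)
P = B + -2.78·ex + -2.88·ey = (-2.1766,-3.5749)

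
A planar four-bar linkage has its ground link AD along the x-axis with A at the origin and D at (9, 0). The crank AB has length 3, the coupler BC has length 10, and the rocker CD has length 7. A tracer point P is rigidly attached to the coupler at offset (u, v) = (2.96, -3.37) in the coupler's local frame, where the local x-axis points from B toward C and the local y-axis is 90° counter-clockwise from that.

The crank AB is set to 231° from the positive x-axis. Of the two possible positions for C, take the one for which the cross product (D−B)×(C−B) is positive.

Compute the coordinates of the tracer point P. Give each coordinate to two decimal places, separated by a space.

2.60 -2.21

A=(0,0), D=(9.00,0)
B = A + 3.00·(cos231°, sin231°) = (-1.8880, -2.3314)
|BD| = 11.1348
circle(B,10.00) ∩ circle(D,7.00): a=7.8575, h=6.1854
  candidates: C₊=(4.5003,5.3621) cross=68.873; C₋=(7.0905,-6.7345) cross=-68.873
  mode + wants cross > 0 → take C=(4.5003,5.3621) (cross=68.873)
ex = (C−B)/|BC| = (0.6388,0.7694); ey = (-0.7694,0.6388)
P = B + 2.96·ex + -3.37·ey = (2.5957,-2.2070)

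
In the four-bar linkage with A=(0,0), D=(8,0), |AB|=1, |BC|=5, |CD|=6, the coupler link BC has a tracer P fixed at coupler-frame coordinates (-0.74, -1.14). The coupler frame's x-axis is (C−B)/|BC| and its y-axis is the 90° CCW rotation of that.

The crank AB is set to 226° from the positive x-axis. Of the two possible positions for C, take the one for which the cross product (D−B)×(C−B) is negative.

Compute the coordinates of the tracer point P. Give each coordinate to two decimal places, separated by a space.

A=(0,0), D=(8.00,0)
B = A + 1.00·(cos226°, sin226°) = (-0.6947, -0.7193)
|BD| = 8.7244
circle(B,5.00) ∩ circle(D,6.00): a=3.7318, h=3.3278
  candidates: C₊=(2.7500,2.9048) cross=29.033; C₋=(3.2988,-3.7281) cross=-29.033
  mode - wants cross < 0 → take C=(3.2988,-3.7281) (cross=-29.033)
ex = (C−B)/|BC| = (0.7987,-0.6017); ey = (0.6017,0.7987)
P = B + -0.74·ex + -1.14·ey = (-1.9717,-1.1846)

-1.97 -1.18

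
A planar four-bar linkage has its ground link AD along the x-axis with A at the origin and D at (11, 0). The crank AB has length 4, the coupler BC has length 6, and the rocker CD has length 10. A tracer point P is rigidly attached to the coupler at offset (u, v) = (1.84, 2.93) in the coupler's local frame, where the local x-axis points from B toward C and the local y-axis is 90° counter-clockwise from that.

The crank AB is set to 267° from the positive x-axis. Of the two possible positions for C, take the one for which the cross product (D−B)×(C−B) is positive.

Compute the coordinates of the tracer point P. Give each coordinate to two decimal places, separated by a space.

A=(0,0), D=(11.00,0)
B = A + 4.00·(cos267°, sin267°) = (-0.2093, -3.9945)
|BD| = 11.8998
circle(B,6.00) ∩ circle(D,10.00): a=3.2608, h=5.0366
  candidates: C₊=(1.1716,1.8444) cross=59.935; C₋=(4.5529,-7.6443) cross=-59.935
  mode + wants cross > 0 → take C=(1.1716,1.8444) (cross=59.935)
ex = (C−B)/|BC| = (0.2302,0.9732); ey = (-0.9732,0.2302)
P = B + 1.84·ex + 2.93·ey = (-2.6372,-1.5296)

-2.64 -1.53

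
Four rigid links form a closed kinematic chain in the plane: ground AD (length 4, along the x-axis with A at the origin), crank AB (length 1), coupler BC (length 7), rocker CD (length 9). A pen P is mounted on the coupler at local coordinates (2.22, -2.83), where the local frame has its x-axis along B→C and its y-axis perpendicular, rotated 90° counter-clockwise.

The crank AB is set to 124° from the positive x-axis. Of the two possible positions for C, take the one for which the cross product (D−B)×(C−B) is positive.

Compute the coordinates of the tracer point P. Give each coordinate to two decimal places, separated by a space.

2.31 3.00

A=(0,0), D=(4.00,0)
B = A + 1.00·(cos124°, sin124°) = (-0.5592, 0.8290)
|BD| = 4.6340
circle(B,7.00) ∩ circle(D,9.00): a=-1.1358, h=6.9072
  candidates: C₊=(-0.4409,7.8280) cross=32.008; C₋=(-2.9124,-5.7636) cross=-32.008
  mode + wants cross > 0 → take C=(-0.4409,7.8280) (cross=32.008)
ex = (C−B)/|BC| = (0.0169,0.9999); ey = (-0.9999,0.0169)
P = B + 2.22·ex + -2.83·ey = (2.3079,3.0009)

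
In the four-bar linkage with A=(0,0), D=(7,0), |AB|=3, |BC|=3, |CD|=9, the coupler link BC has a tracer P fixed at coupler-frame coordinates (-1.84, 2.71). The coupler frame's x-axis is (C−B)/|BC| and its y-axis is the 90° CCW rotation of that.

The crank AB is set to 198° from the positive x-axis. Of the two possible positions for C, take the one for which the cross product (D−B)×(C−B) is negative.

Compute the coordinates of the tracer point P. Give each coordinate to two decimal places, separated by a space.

A=(0,0), D=(7.00,0)
B = A + 3.00·(cos198°, sin198°) = (-2.8532, -0.9271)
|BD| = 9.8967
circle(B,3.00) ∩ circle(D,9.00): a=1.3108, h=2.6985
  candidates: C₊=(-1.8009,1.8824) cross=26.706; C₋=(-1.2954,-3.4909) cross=-26.706
  mode - wants cross < 0 → take C=(-1.2954,-3.4909) (cross=-26.706)
ex = (C−B)/|BC| = (0.5193,-0.8546); ey = (0.8546,0.5193)
P = B + -1.84·ex + 2.71·ey = (-1.4926,2.0526)

-1.49 2.05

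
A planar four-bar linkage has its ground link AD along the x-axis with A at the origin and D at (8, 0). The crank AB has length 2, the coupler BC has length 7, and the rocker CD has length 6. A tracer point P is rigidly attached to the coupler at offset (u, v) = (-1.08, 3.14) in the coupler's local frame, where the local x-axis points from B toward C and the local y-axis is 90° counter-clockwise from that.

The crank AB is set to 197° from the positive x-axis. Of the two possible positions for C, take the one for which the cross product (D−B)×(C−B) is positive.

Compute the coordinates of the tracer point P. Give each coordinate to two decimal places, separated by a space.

A=(0,0), D=(8.00,0)
B = A + 2.00·(cos197°, sin197°) = (-1.9126, -0.5847)
|BD| = 9.9298
circle(B,7.00) ∩ circle(D,6.00): a=5.6195, h=4.1739
  candidates: C₊=(3.4514,3.9128) cross=41.446; C₋=(3.9429,-4.4204) cross=-41.446
  mode + wants cross > 0 → take C=(3.4514,3.9128) (cross=41.446)
ex = (C−B)/|BC| = (0.7663,0.6425); ey = (-0.6425,0.7663)
P = B + -1.08·ex + 3.14·ey = (-4.7577,1.1275)

-4.76 1.13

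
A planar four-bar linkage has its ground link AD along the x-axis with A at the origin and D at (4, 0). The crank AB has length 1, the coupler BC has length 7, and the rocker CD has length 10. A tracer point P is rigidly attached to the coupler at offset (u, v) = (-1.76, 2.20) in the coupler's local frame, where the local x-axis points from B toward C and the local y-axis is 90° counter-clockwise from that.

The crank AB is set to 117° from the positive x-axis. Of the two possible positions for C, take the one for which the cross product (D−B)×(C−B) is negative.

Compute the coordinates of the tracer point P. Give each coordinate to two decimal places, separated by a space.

A=(0,0), D=(4.00,0)
B = A + 1.00·(cos117°, sin117°) = (-0.4540, 0.8910)
|BD| = 4.5422
circle(B,7.00) ∩ circle(D,10.00): a=-3.3429, h=6.1502
  candidates: C₊=(-2.5255,7.5775) cross=27.936; C₋=(-4.9383,-4.4840) cross=-27.936
  mode - wants cross < 0 → take C=(-4.9383,-4.4840) (cross=-27.936)
ex = (C−B)/|BC| = (-0.6406,-0.7679); ey = (0.7679,-0.6406)
P = B + -1.76·ex + 2.20·ey = (2.3628,0.8331)

2.36 0.83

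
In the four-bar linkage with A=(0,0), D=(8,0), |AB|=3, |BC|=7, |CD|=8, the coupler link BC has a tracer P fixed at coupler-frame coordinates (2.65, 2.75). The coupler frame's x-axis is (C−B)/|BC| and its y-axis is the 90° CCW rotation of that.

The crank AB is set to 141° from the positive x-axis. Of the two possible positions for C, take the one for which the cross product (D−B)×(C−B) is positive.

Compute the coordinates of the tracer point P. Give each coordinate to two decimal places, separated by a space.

A=(0,0), D=(8.00,0)
B = A + 3.00·(cos141°, sin141°) = (-2.3314, 1.8880)
|BD| = 10.5025
circle(B,7.00) ∩ circle(D,8.00): a=4.5371, h=5.3305
  candidates: C₊=(3.0900,6.3160) cross=55.984; C₋=(1.1736,-4.1713) cross=-55.984
  mode + wants cross > 0 → take C=(3.0900,6.3160) (cross=55.984)
ex = (C−B)/|BC| = (0.7745,0.6326); ey = (-0.6326,0.7745)
P = B + 2.65·ex + 2.75·ey = (-2.0186,5.6942)

-2.02 5.69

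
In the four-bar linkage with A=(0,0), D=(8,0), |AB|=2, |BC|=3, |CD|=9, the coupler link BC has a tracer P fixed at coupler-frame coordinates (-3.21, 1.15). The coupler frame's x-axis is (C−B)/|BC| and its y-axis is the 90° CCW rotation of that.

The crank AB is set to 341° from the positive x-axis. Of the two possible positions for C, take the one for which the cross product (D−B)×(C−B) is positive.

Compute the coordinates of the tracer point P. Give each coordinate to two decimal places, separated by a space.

A=(0,0), D=(8.00,0)
B = A + 2.00·(cos341°, sin341°) = (1.8910, -0.6511)
|BD| = 6.1436
circle(B,3.00) ∩ circle(D,9.00): a=-2.7880, h=1.1077
  candidates: C₊=(-0.9987,0.1548) cross=6.805; C₋=(-0.7639,-2.0481) cross=-6.805
  mode + wants cross > 0 → take C=(-0.9987,0.1548) (cross=6.805)
ex = (C−B)/|BC| = (-0.9632,0.2687); ey = (-0.2687,-0.9632)
P = B + -3.21·ex + 1.15·ey = (4.6741,-2.6213)

4.67 -2.62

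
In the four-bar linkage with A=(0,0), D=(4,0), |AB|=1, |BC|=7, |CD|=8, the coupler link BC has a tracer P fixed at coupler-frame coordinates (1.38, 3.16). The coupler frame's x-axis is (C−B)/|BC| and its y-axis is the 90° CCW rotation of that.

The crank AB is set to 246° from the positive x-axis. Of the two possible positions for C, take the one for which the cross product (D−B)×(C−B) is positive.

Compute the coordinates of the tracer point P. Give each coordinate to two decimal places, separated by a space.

-3.71 0.08

A=(0,0), D=(4.00,0)
B = A + 1.00·(cos246°, sin246°) = (-0.4067, -0.9135)
|BD| = 4.5004
circle(B,7.00) ∩ circle(D,8.00): a=0.5837, h=6.9756
  candidates: C₊=(-1.2512,6.0353) cross=31.393; C₋=(1.5808,-7.6255) cross=-31.393
  mode + wants cross > 0 → take C=(-1.2512,6.0353) (cross=31.393)
ex = (C−B)/|BC| = (-0.1206,0.9927); ey = (-0.9927,-0.1206)
P = B + 1.38·ex + 3.16·ey = (-3.7101,0.0752)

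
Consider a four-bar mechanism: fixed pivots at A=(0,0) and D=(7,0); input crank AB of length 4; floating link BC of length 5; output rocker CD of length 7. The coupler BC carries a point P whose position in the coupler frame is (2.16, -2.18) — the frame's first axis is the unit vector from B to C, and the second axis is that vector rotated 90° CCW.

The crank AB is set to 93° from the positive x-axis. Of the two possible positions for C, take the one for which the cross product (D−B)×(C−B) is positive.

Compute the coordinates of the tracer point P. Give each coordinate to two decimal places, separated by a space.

2.73 3.12

A=(0,0), D=(7.00,0)
B = A + 4.00·(cos93°, sin93°) = (-0.2093, 3.9945)
|BD| = 8.2420
circle(B,5.00) ∩ circle(D,7.00): a=2.6651, h=4.2305
  candidates: C₊=(4.1721,6.4034) cross=34.868; C₋=(0.0714,-0.9976) cross=-34.868
  mode + wants cross > 0 → take C=(4.1721,6.4034) (cross=34.868)
ex = (C−B)/|BC| = (0.8763,0.4818); ey = (-0.4818,0.8763)
P = B + 2.16·ex + -2.18·ey = (2.7337,3.1248)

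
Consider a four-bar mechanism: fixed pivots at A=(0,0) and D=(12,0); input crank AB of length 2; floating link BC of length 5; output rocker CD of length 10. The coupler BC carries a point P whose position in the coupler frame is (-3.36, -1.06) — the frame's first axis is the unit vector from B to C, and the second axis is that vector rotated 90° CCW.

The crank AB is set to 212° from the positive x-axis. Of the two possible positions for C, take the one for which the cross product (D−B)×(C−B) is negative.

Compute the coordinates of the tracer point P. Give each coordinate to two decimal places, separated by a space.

-5.14 -0.32

A=(0,0), D=(12.00,0)
B = A + 2.00·(cos212°, sin212°) = (-1.6961, -1.0598)
|BD| = 13.7370
circle(B,5.00) ∩ circle(D,10.00): a=4.1387, h=2.8056
  candidates: C₊=(2.2138,2.0567) cross=38.541; C₋=(2.6467,-3.5378) cross=-38.541
  mode - wants cross < 0 → take C=(2.6467,-3.5378) (cross=-38.541)
ex = (C−B)/|BC| = (0.8686,-0.4956); ey = (0.4956,0.8686)
P = B + -3.36·ex + -1.06·ey = (-5.1398,-0.3153)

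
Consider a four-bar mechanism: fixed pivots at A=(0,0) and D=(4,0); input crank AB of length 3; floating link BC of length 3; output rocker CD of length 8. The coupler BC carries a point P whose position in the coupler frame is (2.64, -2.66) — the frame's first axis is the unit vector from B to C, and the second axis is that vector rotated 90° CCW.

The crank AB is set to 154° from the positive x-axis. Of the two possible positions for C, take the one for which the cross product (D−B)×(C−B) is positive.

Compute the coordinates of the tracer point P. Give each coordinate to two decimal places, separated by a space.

-0.07 3.99

A=(0,0), D=(4.00,0)
B = A + 3.00·(cos154°, sin154°) = (-2.6964, 1.3151)
|BD| = 6.8243
circle(B,3.00) ∩ circle(D,8.00): a=-0.6176, h=2.9357
  candidates: C₊=(-2.7366,4.3148) cross=20.034; C₋=(-3.8681,-1.4466) cross=-20.034
  mode + wants cross > 0 → take C=(-2.7366,4.3148) (cross=20.034)
ex = (C−B)/|BC| = (-0.0134,0.9999); ey = (-0.9999,-0.0134)
P = B + 2.64·ex + -2.66·ey = (-0.0720,3.9906)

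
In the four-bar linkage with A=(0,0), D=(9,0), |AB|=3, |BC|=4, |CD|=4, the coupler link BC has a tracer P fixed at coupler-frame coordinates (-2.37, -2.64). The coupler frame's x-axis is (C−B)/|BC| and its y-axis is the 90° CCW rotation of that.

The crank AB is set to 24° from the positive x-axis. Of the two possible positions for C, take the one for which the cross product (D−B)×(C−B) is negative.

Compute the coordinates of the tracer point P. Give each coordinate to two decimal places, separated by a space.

-0.81 1.23

A=(0,0), D=(9.00,0)
B = A + 3.00·(cos24°, sin24°) = (2.7406, 1.2202)
|BD| = 6.3772
circle(B,4.00) ∩ circle(D,4.00): a=3.1886, h=2.4151
  candidates: C₊=(6.3324,2.9806) cross=15.402; C₋=(5.4082,-1.7604) cross=-15.402
  mode - wants cross < 0 → take C=(5.4082,-1.7604) (cross=-15.402)
ex = (C−B)/|BC| = (0.6669,-0.7452); ey = (0.7452,0.6669)
P = B + -2.37·ex + -2.64·ey = (-0.8071,1.2256)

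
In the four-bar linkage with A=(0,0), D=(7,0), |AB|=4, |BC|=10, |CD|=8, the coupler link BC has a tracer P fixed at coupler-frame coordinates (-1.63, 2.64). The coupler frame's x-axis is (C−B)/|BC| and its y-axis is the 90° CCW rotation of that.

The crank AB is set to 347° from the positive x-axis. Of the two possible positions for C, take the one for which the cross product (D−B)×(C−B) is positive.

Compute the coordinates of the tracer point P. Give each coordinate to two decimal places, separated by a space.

A=(0,0), D=(7.00,0)
B = A + 4.00·(cos347°, sin347°) = (3.8975, -0.8998)
|BD| = 3.2304
circle(B,10.00) ∩ circle(D,8.00): a=7.1873, h=6.9529
  candidates: C₊=(8.8636,7.7799) cross=22.460; C₋=(12.7370,-5.5755) cross=-22.460
  mode + wants cross > 0 → take C=(8.8636,7.7799) (cross=22.460)
ex = (C−B)/|BC| = (0.4966,0.8680); ey = (-0.8680,0.4966)
P = B + -1.63·ex + 2.64·ey = (0.7966,-1.0035)

0.80 -1.00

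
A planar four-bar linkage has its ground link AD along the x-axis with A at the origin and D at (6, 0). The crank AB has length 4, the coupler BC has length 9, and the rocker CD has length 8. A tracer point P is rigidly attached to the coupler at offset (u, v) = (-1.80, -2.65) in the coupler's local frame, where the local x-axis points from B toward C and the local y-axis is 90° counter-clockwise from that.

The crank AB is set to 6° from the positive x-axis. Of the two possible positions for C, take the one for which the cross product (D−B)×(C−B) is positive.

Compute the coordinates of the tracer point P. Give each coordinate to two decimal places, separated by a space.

A=(0,0), D=(6.00,0)
B = A + 4.00·(cos6°, sin6°) = (3.9781, 0.4181)
|BD| = 2.0647
circle(B,9.00) ∩ circle(D,8.00): a=5.1492, h=7.3815
  candidates: C₊=(10.5154,6.6039) cross=15.240; C₋=(7.5258,-7.8531) cross=-15.240
  mode + wants cross > 0 → take C=(10.5154,6.6039) (cross=15.240)
ex = (C−B)/|BC| = (0.7264,0.6873); ey = (-0.6873,0.7264)
P = B + -1.80·ex + -2.65·ey = (4.4920,-2.7439)

4.49 -2.74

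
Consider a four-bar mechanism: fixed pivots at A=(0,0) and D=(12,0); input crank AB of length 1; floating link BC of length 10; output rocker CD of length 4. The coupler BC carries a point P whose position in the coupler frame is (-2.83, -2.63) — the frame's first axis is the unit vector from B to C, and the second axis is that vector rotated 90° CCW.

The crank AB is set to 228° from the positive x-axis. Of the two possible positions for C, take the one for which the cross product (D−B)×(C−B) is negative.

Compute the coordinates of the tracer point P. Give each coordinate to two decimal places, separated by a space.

-3.98 -2.74

A=(0,0), D=(12.00,0)
B = A + 1.00·(cos228°, sin228°) = (-0.6691, -0.7431)
|BD| = 12.6909
circle(B,10.00) ∩ circle(D,4.00): a=9.6549, h=2.6044
  candidates: C₊=(8.8167,2.4221) cross=33.052; C₋=(9.1217,-2.7777) cross=-33.052
  mode - wants cross < 0 → take C=(9.1217,-2.7777) (cross=-33.052)
ex = (C−B)/|BC| = (0.9791,-0.2035); ey = (0.2035,0.9791)
P = B + -2.83·ex + -2.63·ey = (-3.9750,-2.7424)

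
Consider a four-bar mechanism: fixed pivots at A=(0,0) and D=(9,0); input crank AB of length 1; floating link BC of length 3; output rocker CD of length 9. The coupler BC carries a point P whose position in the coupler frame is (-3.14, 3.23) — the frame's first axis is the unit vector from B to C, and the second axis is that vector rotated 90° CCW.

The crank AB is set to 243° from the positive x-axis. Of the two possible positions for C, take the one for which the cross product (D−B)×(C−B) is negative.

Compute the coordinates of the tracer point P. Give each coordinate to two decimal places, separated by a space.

A=(0,0), D=(9.00,0)
B = A + 1.00·(cos243°, sin243°) = (-0.4540, -0.8910)
|BD| = 9.4959
circle(B,3.00) ∩ circle(D,9.00): a=0.9568, h=2.8433
  candidates: C₊=(0.2318,2.0296) cross=27.000; C₋=(0.7654,-3.6320) cross=-27.000
  mode - wants cross < 0 → take C=(0.7654,-3.6320) (cross=-27.000)
ex = (C−B)/|BC| = (0.4065,-0.9137); ey = (0.9137,0.4065)
P = B + -3.14·ex + 3.23·ey = (1.2208,3.2908)

1.22 3.29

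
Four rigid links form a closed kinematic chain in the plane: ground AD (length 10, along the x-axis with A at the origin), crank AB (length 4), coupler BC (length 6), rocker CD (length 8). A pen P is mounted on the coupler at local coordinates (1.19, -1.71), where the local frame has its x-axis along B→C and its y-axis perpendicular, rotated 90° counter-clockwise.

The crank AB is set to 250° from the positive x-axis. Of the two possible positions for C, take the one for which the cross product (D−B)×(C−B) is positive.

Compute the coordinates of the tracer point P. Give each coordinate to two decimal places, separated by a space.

0.72 -3.77

A=(0,0), D=(10.00,0)
B = A + 4.00·(cos250°, sin250°) = (-1.3681, -3.7588)
|BD| = 11.9734
circle(B,6.00) ∩ circle(D,8.00): a=4.8174, h=3.5766
  candidates: C₊=(2.0830,1.1494) cross=42.825; C₋=(4.3286,-5.6423) cross=-42.825
  mode + wants cross > 0 → take C=(2.0830,1.1494) (cross=42.825)
ex = (C−B)/|BC| = (0.5752,0.8180); ey = (-0.8180,0.5752)
P = B + 1.19·ex + -1.71·ey = (0.7152,-3.7689)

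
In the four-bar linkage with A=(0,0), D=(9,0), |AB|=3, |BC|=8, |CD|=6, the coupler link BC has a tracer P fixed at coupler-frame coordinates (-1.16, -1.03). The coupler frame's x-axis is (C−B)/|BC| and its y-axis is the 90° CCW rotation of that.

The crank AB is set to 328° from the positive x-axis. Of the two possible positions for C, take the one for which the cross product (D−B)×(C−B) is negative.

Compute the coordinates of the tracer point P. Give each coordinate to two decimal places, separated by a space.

A=(0,0), D=(9.00,0)
B = A + 3.00·(cos328°, sin328°) = (2.5441, -1.5898)
|BD| = 6.6487
circle(B,8.00) ∩ circle(D,6.00): a=5.4300, h=5.8749
  candidates: C₊=(6.4119,5.4131) cross=39.061; C₋=(9.2214,-5.9959) cross=-39.061
  mode - wants cross < 0 → take C=(9.2214,-5.9959) (cross=-39.061)
ex = (C−B)/|BC| = (0.8347,-0.5508); ey = (0.5508,0.8347)
P = B + -1.16·ex + -1.03·ey = (1.0086,-1.8106)

1.01 -1.81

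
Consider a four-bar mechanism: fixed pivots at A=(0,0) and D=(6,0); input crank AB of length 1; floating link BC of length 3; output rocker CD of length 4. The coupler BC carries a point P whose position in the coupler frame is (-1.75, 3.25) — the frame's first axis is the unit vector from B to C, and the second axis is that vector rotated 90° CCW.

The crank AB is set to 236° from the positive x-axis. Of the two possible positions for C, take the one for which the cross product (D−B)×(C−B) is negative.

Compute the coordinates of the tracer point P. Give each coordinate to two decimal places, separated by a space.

-1.40 2.76

A=(0,0), D=(6.00,0)
B = A + 1.00·(cos236°, sin236°) = (-0.5592, -0.8290)
|BD| = 6.6114
circle(B,3.00) ∩ circle(D,4.00): a=2.7763, h=1.1367
  candidates: C₊=(2.0527,0.6469) cross=7.515; C₋=(2.3377,-1.6087) cross=-7.515
  mode - wants cross < 0 → take C=(2.3377,-1.6087) (cross=-7.515)
ex = (C−B)/|BC| = (0.9656,-0.2599); ey = (0.2599,0.9656)
P = B + -1.75·ex + 3.25·ey = (-1.4045,2.7641)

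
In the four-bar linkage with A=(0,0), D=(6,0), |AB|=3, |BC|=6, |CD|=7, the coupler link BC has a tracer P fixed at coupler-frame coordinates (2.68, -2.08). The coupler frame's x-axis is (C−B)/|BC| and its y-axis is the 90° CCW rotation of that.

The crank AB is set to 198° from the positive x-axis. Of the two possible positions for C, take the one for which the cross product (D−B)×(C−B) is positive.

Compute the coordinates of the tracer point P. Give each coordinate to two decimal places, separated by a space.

A=(0,0), D=(6.00,0)
B = A + 3.00·(cos198°, sin198°) = (-2.8532, -0.9271)
|BD| = 8.9016
circle(B,6.00) ∩ circle(D,7.00): a=3.7206, h=4.7072
  candidates: C₊=(0.3570,4.1420) cross=41.901; C₋=(1.3374,-5.2211) cross=-41.901
  mode + wants cross > 0 → take C=(0.3570,4.1420) (cross=41.901)
ex = (C−B)/|BC| = (0.5350,0.8448); ey = (-0.8448,0.5350)
P = B + 2.68·ex + -2.08·ey = (0.3380,0.2243)

0.34 0.22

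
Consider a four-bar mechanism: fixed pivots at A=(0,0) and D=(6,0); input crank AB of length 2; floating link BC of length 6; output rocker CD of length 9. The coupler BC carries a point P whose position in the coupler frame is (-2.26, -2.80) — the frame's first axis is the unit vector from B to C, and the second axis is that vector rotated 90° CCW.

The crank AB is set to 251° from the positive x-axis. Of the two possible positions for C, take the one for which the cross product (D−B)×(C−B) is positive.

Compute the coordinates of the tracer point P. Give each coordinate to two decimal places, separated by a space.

A=(0,0), D=(6.00,0)
B = A + 2.00·(cos251°, sin251°) = (-0.6511, -1.8910)
|BD| = 6.9147
circle(B,6.00) ∩ circle(D,9.00): a=0.2035, h=5.9965
  candidates: C₊=(-2.0954,3.9326) cross=41.465; C₋=(1.1845,-7.6033) cross=-41.465
  mode + wants cross > 0 → take C=(-2.0954,3.9326) (cross=41.465)
ex = (C−B)/|BC| = (-0.2407,0.9706); ey = (-0.9706,-0.2407)
P = B + -2.26·ex + -2.80·ey = (2.6105,-3.4106)

2.61 -3.41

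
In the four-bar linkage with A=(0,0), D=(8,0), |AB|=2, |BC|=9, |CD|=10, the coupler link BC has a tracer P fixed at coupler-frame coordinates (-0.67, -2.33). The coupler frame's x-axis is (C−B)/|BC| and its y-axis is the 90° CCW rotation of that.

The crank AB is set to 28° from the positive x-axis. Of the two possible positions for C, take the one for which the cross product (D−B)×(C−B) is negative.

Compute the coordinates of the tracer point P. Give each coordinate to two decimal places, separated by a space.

-0.59 1.53

A=(0,0), D=(8.00,0)
B = A + 2.00·(cos28°, sin28°) = (1.7659, 0.9389)
|BD| = 6.3044
circle(B,9.00) ∩ circle(D,10.00): a=1.6453, h=8.8483
  candidates: C₊=(4.7107,9.4435) cross=55.784; C₋=(2.0751,-8.0557) cross=-55.784
  mode - wants cross < 0 → take C=(2.0751,-8.0557) (cross=-55.784)
ex = (C−B)/|BC| = (0.0344,-0.9994); ey = (0.9994,0.0344)
P = B + -0.67·ex + -2.33·ey = (-0.5857,1.5285)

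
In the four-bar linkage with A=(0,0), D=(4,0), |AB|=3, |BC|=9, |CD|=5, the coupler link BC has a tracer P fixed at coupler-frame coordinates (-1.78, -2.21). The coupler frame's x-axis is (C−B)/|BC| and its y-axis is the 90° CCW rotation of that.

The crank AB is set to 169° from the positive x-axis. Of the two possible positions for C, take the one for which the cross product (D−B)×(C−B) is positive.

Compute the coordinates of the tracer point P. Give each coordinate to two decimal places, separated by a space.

A=(0,0), D=(4.00,0)
B = A + 3.00·(cos169°, sin169°) = (-2.9449, 0.5724)
|BD| = 6.9684
circle(B,9.00) ∩ circle(D,5.00): a=7.5023, h=4.9714
  candidates: C₊=(4.9405,4.9108) cross=34.643; C₋=(4.1237,-4.9985) cross=-34.643
  mode + wants cross > 0 → take C=(4.9405,4.9108) (cross=34.643)
ex = (C−B)/|BC| = (0.8762,0.4820); ey = (-0.4820,0.8762)
P = B + -1.78·ex + -2.21·ey = (-3.4391,-2.2219)

-3.44 -2.22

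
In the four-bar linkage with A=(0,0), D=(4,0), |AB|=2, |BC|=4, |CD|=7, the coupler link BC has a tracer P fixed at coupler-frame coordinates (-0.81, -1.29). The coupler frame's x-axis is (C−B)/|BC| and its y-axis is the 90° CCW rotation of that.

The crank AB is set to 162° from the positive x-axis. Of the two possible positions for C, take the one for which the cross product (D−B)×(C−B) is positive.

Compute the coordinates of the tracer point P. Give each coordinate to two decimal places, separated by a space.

-0.75 -0.38

A=(0,0), D=(4.00,0)
B = A + 2.00·(cos162°, sin162°) = (-1.9021, 0.6180)
|BD| = 5.9344
circle(B,4.00) ∩ circle(D,7.00): a=0.1868, h=3.9956
  candidates: C₊=(-1.3002,4.5725) cross=23.712; C₋=(-2.1325,-3.3753) cross=-23.712
  mode + wants cross > 0 → take C=(-1.3002,4.5725) (cross=23.712)
ex = (C−B)/|BC| = (0.1505,0.9886); ey = (-0.9886,0.1505)
P = B + -0.81·ex + -1.29·ey = (-0.7487,-0.3769)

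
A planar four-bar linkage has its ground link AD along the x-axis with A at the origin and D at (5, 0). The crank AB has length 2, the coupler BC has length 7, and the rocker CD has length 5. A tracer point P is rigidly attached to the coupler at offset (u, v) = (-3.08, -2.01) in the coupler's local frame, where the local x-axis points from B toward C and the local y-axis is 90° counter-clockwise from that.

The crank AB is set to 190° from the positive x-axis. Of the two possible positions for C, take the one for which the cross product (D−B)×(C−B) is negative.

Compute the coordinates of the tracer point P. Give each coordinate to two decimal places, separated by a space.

A=(0,0), D=(5.00,0)
B = A + 2.00·(cos190°, sin190°) = (-1.9696, -0.3473)
|BD| = 6.9783
circle(B,7.00) ∩ circle(D,5.00): a=5.2088, h=4.6764
  candidates: C₊=(2.9999,4.5826) cross=32.633; C₋=(3.4654,-4.7587) cross=-32.633
  mode - wants cross < 0 → take C=(3.4654,-4.7587) (cross=-32.633)
ex = (C−B)/|BC| = (0.7764,-0.6302); ey = (0.6302,0.7764)
P = B + -3.08·ex + -2.01·ey = (-5.6277,0.0331)

-5.63 0.03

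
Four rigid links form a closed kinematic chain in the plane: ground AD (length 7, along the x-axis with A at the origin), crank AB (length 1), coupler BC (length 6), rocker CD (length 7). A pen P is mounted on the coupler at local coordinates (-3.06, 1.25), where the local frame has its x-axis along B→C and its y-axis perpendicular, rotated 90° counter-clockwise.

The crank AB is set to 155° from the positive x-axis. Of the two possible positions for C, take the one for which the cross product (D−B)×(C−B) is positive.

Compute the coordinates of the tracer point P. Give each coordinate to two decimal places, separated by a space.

-3.67 -1.39

A=(0,0), D=(7.00,0)
B = A + 1.00·(cos155°, sin155°) = (-0.9063, 0.4226)
|BD| = 7.9176
circle(B,6.00) ∩ circle(D,7.00): a=3.1378, h=5.1141
  candidates: C₊=(2.5000,5.3619) cross=40.491; C₋=(1.9541,-4.8517) cross=-40.491
  mode + wants cross > 0 → take C=(2.5000,5.3619) (cross=40.491)
ex = (C−B)/|BC| = (0.5677,0.8232); ey = (-0.8232,0.5677)
P = B + -3.06·ex + 1.25·ey = (-3.6726,-1.3868)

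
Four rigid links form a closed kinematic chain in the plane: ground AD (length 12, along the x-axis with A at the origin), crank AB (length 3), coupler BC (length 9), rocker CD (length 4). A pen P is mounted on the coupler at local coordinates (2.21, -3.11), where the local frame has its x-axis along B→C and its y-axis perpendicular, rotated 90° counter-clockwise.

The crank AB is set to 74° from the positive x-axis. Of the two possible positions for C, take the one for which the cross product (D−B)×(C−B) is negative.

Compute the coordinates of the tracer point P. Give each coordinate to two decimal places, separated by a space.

A=(0,0), D=(12.00,0)
B = A + 3.00·(cos74°, sin74°) = (0.8269, 2.8838)
|BD| = 11.5392
circle(B,9.00) ∩ circle(D,4.00): a=8.5861, h=2.6980
  candidates: C₊=(9.8148,3.3504) cross=31.132; C₋=(8.4663,-1.8743) cross=-31.132
  mode - wants cross < 0 → take C=(8.4663,-1.8743) (cross=-31.132)
ex = (C−B)/|BC| = (0.8488,-0.5287); ey = (0.5287,0.8488)
P = B + 2.21·ex + -3.11·ey = (1.0586,-0.9244)

1.06 -0.92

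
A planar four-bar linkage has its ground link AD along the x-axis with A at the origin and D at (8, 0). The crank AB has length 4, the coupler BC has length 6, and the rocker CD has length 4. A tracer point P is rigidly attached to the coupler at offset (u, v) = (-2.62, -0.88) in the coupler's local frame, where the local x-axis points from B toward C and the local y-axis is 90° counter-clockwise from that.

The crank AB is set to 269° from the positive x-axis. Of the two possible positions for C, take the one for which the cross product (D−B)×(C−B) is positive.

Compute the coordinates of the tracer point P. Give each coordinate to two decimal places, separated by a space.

A=(0,0), D=(8.00,0)
B = A + 4.00·(cos269°, sin269°) = (-0.0698, -3.9994)
|BD| = 9.0065
circle(B,6.00) ∩ circle(D,4.00): a=5.6136, h=2.1185
  candidates: C₊=(4.0192,0.3915) cross=19.080; C₋=(5.9007,-3.4048) cross=-19.080
  mode + wants cross > 0 → take C=(4.0192,0.3915) (cross=19.080)
ex = (C−B)/|BC| = (0.6815,0.7318); ey = (-0.7318,0.6815)
P = B + -2.62·ex + -0.88·ey = (-1.2113,-6.5165)

-1.21 -6.52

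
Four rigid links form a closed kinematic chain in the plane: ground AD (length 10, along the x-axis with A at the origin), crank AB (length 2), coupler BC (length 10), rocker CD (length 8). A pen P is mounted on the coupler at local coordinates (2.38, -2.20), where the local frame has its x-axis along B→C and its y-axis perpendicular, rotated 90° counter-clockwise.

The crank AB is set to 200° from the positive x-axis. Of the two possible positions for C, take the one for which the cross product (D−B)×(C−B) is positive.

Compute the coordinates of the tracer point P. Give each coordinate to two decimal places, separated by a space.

A=(0,0), D=(10.00,0)
B = A + 2.00·(cos200°, sin200°) = (-1.8794, -0.6840)
|BD| = 11.8991
circle(B,10.00) ∩ circle(D,8.00): a=7.4623, h=6.6569
  candidates: C₊=(5.1878,6.3909) cross=79.211; C₋=(5.9532,-6.9010) cross=-79.211
  mode + wants cross > 0 → take C=(5.1878,6.3909) (cross=79.211)
ex = (C−B)/|BC| = (0.7067,0.7075); ey = (-0.7075,0.7067)
P = B + 2.38·ex + -2.20·ey = (1.3591,-0.5550)

1.36 -0.56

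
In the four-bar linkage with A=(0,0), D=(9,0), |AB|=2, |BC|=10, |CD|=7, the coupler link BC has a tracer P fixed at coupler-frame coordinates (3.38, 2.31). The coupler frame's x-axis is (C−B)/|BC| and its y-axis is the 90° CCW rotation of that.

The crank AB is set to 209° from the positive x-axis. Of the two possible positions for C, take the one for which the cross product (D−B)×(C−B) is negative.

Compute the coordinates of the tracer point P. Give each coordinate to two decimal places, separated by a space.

A=(0,0), D=(9.00,0)
B = A + 2.00·(cos209°, sin209°) = (-1.7492, -0.9696)
|BD| = 10.7929
circle(B,10.00) ∩ circle(D,7.00): a=7.7591, h=6.3084
  candidates: C₊=(5.4118,6.0104) cross=68.086; C₋=(6.5452,-6.5555) cross=-68.086
  mode - wants cross < 0 → take C=(6.5452,-6.5555) (cross=-68.086)
ex = (C−B)/|BC| = (0.8294,-0.5586); ey = (0.5586,0.8294)
P = B + 3.38·ex + 2.31·ey = (2.3446,-0.9416)

2.34 -0.94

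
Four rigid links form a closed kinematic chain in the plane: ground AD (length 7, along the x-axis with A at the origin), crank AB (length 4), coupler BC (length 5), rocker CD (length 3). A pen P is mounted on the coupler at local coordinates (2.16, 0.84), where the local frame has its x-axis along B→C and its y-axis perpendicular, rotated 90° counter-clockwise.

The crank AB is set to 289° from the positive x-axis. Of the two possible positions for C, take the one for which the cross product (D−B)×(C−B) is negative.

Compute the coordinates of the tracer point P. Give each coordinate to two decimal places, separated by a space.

3.28 -2.57

A=(0,0), D=(7.00,0)
B = A + 4.00·(cos289°, sin289°) = (1.3023, -3.7821)
|BD| = 6.8387
circle(B,5.00) ∩ circle(D,3.00): a=4.5892, h=1.9848
  candidates: C₊=(4.0281,0.4096) cross=13.574; C₋=(6.2234,-2.8978) cross=-13.574
  mode - wants cross < 0 → take C=(6.2234,-2.8978) (cross=-13.574)
ex = (C−B)/|BC| = (0.9842,0.1769); ey = (-0.1769,0.9842)
P = B + 2.16·ex + 0.84·ey = (3.2797,-2.5733)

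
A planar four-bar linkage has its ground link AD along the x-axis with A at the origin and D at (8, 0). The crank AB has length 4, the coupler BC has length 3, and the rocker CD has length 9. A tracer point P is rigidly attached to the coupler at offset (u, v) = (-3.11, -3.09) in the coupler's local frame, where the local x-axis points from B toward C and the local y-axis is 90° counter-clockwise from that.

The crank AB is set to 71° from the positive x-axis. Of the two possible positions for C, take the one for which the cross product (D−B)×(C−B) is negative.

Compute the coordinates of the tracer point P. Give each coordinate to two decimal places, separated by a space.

1.36 8.17

A=(0,0), D=(8.00,0)
B = A + 4.00·(cos71°, sin71°) = (1.3023, 3.7821)
|BD| = 7.6918
circle(B,3.00) ∩ circle(D,9.00): a=-0.8344, h=2.8816
  candidates: C₊=(1.9926,6.7016) cross=22.165; C₋=(-0.8412,1.6832) cross=-22.165
  mode - wants cross < 0 → take C=(-0.8412,1.6832) (cross=-22.165)
ex = (C−B)/|BC| = (-0.7145,-0.6996); ey = (0.6996,-0.7145)
P = B + -3.11·ex + -3.09·ey = (1.3625,8.1657)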